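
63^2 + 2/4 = 7939/2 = 3969.50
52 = 52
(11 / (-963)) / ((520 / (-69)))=253 / 166920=0.00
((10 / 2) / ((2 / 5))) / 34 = 25 / 68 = 0.37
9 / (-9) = -1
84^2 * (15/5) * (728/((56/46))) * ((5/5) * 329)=4164634656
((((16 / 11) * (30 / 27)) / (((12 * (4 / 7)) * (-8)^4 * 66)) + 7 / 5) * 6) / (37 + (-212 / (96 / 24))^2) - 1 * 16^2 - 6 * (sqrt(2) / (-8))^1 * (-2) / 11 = -24373558775633 / 95210311680 - 3 * sqrt(2) / 22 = -256.19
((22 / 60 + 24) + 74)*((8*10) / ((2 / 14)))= 165256 / 3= 55085.33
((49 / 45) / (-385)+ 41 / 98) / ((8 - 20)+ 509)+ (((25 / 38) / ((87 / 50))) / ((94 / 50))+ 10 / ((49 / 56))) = 36308343461983 / 3121814722950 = 11.63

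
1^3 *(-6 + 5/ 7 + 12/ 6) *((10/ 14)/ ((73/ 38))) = -4370/ 3577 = -1.22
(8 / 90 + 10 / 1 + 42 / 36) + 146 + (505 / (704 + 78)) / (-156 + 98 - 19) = 213040823 / 1354815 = 157.25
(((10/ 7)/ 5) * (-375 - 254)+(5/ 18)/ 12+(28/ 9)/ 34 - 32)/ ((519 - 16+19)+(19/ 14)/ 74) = -201241409/ 496464498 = -0.41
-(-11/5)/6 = 11/30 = 0.37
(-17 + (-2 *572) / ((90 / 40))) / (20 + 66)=-4729 / 774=-6.11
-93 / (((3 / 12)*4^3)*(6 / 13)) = -403 / 32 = -12.59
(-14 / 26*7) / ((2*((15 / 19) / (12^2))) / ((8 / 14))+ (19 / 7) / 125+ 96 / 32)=-78204000 / 63092653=-1.24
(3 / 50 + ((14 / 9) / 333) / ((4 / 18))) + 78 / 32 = 335467 / 133200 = 2.52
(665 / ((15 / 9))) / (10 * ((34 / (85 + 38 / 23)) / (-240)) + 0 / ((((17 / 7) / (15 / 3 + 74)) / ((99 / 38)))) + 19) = 1363212 / 64859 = 21.02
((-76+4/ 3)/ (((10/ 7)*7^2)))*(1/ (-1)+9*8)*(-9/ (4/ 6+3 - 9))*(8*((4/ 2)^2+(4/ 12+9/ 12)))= -25986/ 5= -5197.20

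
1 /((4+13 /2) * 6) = 1 /63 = 0.02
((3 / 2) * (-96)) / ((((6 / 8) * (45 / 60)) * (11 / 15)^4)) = -12960000 / 14641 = -885.19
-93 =-93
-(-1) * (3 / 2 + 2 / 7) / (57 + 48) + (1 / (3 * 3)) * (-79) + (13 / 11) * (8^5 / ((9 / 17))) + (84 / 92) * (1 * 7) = 73146.40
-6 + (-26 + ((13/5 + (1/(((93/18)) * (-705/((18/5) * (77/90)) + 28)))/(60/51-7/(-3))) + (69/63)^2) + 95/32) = -152822335995589/6056692659360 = -25.23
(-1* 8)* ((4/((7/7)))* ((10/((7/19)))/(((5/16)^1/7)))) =-19456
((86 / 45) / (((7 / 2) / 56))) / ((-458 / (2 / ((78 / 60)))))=-2752 / 26793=-0.10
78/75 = 26/25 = 1.04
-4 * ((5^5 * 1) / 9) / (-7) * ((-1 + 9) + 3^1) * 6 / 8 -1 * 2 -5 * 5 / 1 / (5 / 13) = 32968 / 21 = 1569.90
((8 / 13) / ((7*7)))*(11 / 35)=88 / 22295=0.00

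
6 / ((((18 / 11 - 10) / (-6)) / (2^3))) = 792 / 23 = 34.43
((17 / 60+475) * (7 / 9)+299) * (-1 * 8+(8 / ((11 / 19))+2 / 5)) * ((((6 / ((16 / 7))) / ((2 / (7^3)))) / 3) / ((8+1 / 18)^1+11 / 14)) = 70571.51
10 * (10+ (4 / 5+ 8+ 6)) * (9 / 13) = 2232 / 13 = 171.69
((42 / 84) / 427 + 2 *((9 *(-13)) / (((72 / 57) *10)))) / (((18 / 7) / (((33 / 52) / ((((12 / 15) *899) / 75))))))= -87006425 / 182504192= -0.48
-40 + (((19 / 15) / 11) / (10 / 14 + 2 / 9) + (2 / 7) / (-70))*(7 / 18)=-8167949 / 204435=-39.95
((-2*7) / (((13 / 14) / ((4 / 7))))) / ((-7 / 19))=304 / 13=23.38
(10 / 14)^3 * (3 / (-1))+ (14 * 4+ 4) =58.91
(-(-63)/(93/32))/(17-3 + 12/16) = 2688/1829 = 1.47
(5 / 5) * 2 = 2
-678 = -678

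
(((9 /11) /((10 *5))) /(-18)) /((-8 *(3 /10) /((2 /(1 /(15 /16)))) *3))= 1 /4224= 0.00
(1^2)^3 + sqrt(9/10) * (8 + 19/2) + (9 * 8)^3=21 * sqrt(10)/4 + 373249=373265.60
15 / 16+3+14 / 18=679 / 144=4.72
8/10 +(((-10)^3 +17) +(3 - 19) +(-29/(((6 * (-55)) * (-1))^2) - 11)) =-1009.20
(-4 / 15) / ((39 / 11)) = -44 / 585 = -0.08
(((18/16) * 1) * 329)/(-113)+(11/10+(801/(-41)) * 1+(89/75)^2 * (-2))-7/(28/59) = -8188953763/208485000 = -39.28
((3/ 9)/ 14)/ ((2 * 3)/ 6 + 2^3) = 1/ 378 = 0.00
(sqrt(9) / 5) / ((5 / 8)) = 24 / 25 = 0.96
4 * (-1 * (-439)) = 1756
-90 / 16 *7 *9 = -2835 / 8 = -354.38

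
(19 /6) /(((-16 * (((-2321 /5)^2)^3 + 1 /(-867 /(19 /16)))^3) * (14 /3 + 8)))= -0.00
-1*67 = -67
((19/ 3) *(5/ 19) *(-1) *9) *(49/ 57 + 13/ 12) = -29.14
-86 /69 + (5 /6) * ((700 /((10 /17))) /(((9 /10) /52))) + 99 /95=3380182949 /58995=57296.09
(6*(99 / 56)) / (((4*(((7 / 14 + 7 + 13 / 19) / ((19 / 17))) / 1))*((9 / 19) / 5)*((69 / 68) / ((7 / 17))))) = 377245 / 243202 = 1.55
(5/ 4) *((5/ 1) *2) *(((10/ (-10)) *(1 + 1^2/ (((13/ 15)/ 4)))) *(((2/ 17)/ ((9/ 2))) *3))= -3650/ 663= -5.51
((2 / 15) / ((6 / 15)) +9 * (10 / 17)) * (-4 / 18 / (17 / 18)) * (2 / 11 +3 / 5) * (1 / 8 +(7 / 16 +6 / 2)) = -234479 / 63580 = -3.69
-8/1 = -8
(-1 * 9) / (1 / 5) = -45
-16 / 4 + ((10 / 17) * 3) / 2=-53 / 17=-3.12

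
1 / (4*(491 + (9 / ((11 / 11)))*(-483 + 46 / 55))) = -55 / 846664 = -0.00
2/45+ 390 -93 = 13367/45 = 297.04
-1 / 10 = -0.10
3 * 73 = 219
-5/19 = -0.26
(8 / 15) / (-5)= -0.11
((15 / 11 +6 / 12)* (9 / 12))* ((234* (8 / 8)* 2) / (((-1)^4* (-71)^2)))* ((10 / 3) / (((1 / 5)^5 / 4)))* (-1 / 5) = -59962500 / 55451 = -1081.36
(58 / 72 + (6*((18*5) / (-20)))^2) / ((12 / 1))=60.82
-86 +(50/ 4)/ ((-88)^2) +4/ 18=-11956511/ 139392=-85.78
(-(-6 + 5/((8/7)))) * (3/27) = 13/72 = 0.18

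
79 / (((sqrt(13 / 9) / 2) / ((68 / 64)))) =4029 * sqrt(13) / 104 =139.68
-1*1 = -1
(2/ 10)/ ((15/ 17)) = 0.23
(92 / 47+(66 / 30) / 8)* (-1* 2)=-4197 / 940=-4.46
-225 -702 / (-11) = -1773 / 11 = -161.18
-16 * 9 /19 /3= -48 /19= -2.53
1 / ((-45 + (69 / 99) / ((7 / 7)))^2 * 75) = 363 / 53436100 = 0.00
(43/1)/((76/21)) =903/76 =11.88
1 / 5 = 0.20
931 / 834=1.12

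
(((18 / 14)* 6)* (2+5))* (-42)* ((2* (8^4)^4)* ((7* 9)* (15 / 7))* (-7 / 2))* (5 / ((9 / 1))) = 335152254769378099200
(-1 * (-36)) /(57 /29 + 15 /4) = 1392 /221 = 6.30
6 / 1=6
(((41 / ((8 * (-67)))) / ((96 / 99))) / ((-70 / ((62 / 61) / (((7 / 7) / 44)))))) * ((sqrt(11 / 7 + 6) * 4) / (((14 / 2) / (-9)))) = -4152357 * sqrt(371) / 112147280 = -0.71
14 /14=1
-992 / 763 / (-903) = 992 / 688989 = 0.00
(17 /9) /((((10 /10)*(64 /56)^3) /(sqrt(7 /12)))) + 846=5831*sqrt(21) /27648 + 846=846.97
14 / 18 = 7 / 9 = 0.78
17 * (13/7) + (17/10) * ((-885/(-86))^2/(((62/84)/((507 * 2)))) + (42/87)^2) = 834666308804371/3374369530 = 247354.74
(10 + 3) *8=104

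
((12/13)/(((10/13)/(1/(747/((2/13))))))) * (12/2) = 8/5395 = 0.00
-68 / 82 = -34 / 41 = -0.83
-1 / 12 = -0.08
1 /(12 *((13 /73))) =73 /156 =0.47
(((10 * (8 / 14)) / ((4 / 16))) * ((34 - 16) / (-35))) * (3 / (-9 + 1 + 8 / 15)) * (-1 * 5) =-8100 / 343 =-23.62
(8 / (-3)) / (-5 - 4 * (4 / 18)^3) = 1944 / 3677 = 0.53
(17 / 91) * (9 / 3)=51 / 91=0.56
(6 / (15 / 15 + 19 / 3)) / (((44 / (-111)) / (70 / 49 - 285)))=1983015 / 3388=585.31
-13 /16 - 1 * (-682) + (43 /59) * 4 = 645793 /944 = 684.10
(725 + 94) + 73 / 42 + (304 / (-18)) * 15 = 23831 / 42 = 567.40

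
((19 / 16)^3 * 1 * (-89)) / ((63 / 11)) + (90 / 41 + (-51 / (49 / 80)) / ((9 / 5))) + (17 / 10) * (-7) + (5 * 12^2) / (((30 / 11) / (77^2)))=1565174.01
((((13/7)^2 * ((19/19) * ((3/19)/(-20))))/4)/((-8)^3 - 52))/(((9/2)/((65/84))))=2197/1058569344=0.00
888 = 888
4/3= 1.33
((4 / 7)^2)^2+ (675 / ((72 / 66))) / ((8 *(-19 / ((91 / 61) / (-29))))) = 816106537 / 2582400352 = 0.32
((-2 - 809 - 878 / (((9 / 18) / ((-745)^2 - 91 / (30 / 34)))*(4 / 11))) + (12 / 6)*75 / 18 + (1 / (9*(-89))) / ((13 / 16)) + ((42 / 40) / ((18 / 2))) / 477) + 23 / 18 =-88734429646558603 / 33113340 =-2679718495.52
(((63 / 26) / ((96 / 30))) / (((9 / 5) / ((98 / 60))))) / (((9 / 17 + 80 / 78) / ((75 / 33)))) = 728875 / 725824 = 1.00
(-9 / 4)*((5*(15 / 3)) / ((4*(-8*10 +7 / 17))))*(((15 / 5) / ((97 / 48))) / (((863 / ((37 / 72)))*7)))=47175 / 2114205016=0.00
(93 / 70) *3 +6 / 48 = 1151 / 280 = 4.11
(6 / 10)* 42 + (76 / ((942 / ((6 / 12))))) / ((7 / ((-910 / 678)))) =20112119 / 798345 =25.19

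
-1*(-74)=74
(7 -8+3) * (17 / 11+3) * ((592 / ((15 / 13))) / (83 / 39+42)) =2000960 / 18931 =105.70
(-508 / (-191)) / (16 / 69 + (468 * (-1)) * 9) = -8763 / 13876723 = -0.00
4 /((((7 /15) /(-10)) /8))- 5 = -4835 /7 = -690.71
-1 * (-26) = 26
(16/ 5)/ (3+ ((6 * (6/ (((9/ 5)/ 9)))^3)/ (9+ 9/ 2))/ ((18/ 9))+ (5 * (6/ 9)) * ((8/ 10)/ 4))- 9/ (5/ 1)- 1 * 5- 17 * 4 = -6736066/ 90055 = -74.80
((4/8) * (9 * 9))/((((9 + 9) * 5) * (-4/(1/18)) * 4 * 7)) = -1/4480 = -0.00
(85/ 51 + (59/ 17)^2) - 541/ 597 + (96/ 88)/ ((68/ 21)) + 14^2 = 396923528/ 1897863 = 209.14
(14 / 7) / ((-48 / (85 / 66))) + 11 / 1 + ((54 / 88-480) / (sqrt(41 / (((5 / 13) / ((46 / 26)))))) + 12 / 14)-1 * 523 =-5668147 / 11088-21093 * sqrt(4715) / 41492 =-546.10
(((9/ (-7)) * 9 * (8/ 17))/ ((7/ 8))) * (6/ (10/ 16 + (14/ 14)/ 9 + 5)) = -2239488/ 344029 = -6.51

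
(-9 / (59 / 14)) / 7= -18 / 59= -0.31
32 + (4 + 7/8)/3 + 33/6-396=-2855/8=-356.88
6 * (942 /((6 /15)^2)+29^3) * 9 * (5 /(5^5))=1634931 /625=2615.89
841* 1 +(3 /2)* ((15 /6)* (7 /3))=3399 /4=849.75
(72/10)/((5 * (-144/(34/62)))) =-0.01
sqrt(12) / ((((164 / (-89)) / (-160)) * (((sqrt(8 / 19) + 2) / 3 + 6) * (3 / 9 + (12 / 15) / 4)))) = -20025 * sqrt(114) / 77818 + 1902375 * sqrt(3) / 38909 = 81.94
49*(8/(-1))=-392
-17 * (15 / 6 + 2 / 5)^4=-12023777 / 10000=-1202.38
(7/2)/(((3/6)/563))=3941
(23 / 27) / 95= 23 / 2565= 0.01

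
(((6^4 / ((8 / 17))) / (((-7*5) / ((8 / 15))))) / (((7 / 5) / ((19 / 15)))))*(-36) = 1674432 / 1225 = 1366.88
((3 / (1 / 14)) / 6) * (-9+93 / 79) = -4326 / 79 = -54.76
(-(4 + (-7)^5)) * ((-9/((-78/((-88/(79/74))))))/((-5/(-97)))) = -15920775288/5135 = -3100443.09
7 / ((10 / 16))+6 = 17.20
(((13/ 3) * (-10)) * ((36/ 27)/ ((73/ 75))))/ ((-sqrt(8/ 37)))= 3250 * sqrt(74)/ 219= 127.66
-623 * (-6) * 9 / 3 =11214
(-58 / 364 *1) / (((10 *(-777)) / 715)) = 319 / 21756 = 0.01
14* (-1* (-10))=140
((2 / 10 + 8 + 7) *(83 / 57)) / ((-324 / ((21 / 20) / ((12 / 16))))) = -581 / 6075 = -0.10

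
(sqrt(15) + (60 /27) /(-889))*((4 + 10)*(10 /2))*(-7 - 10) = -4605.88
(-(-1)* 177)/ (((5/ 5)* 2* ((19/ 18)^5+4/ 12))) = 53.84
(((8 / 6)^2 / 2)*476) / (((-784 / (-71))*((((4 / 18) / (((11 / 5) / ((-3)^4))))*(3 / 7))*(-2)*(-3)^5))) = 13277 / 590490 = 0.02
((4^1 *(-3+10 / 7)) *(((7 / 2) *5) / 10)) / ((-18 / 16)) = 88 / 9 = 9.78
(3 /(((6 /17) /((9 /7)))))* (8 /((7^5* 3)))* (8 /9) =544 /352947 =0.00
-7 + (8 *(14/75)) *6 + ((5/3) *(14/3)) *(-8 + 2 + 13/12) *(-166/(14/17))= 10408771/1350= 7710.20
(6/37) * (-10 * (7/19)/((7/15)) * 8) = -7200/703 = -10.24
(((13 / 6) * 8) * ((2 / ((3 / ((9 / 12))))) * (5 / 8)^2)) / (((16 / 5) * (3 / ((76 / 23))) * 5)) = 6175 / 26496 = 0.23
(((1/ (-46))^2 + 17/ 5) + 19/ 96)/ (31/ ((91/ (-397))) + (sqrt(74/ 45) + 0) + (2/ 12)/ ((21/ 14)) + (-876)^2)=4898164316248749/ 1044376130646803775446- 68097370887 * sqrt(370)/ 167100180903488604071360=0.00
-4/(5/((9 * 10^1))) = -72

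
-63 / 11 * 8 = -504 / 11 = -45.82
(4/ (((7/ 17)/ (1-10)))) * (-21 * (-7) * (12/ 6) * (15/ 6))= -64260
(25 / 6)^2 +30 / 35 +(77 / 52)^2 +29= 8417251 / 170352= 49.41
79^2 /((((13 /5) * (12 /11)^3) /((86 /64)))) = 1785955765 /718848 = 2484.47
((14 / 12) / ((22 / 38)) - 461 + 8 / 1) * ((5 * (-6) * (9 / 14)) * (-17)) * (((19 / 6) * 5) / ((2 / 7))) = -721057125 / 88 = -8193830.97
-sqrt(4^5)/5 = -32/5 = -6.40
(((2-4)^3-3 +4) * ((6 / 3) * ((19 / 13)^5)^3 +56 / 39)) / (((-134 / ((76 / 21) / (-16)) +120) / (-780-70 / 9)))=21525000622387477847688665 / 4676752672911444285576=4602.55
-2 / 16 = -1 / 8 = -0.12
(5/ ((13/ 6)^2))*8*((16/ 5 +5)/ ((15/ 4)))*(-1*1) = -15744/ 845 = -18.63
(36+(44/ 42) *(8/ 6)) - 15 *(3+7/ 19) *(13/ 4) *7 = -1331156/ 1197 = -1112.08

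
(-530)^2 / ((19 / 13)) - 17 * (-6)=3653638 / 19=192296.74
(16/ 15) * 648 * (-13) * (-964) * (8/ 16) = 21655296/ 5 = 4331059.20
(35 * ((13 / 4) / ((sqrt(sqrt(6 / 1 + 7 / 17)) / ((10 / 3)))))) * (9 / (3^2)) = 2275 * 109^(3 / 4) * 17^(1 / 4) / 654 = 238.28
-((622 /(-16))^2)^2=-9354951841 /4096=-2283923.79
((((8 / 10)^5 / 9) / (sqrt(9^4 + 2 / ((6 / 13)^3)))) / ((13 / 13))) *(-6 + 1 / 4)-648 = -648-11776 *sqrt(2132355) / 6663609375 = -648.00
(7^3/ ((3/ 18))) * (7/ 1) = 14406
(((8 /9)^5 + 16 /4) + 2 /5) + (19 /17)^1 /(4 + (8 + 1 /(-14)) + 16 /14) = 1543224356 /306169065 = 5.04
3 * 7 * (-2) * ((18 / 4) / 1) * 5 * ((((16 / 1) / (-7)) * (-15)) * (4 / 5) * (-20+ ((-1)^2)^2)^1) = 492480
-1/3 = -0.33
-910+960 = 50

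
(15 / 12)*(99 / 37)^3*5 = 24257475 / 202612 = 119.72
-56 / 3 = -18.67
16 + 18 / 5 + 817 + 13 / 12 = 50261 / 60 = 837.68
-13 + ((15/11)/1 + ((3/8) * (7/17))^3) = -321876497/27670016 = -11.63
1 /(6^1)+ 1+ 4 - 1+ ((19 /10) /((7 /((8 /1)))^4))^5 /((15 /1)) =209590590562224012292289 /7480524965401125093750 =28.02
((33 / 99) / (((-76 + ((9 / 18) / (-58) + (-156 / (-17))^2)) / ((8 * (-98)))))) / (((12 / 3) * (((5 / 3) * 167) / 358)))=-2352312032 / 229510605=-10.25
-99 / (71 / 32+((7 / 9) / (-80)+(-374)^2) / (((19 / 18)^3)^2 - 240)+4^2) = 128555664003360 / 737541149000651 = 0.17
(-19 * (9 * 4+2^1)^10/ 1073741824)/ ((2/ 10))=-582451294491095/ 1048576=-555468840.11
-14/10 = -7/5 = -1.40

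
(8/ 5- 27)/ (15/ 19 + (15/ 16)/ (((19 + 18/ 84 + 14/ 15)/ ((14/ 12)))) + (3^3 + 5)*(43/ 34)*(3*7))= -2776957616/ 93009069285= -0.03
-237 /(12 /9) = -711 /4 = -177.75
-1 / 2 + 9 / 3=5 / 2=2.50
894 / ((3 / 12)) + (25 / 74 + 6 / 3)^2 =3581.47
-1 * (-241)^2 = -58081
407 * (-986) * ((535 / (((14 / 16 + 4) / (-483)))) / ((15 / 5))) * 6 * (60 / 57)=11061167286400 / 247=44782053791.09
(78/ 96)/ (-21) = -0.04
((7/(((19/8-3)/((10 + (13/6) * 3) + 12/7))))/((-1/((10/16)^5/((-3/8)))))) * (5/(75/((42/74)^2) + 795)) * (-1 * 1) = 7809375/30943232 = 0.25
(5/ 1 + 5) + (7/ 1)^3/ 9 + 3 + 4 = 55.11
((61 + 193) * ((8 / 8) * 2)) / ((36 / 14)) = 1778 / 9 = 197.56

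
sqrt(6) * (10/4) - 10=-10 +5 * sqrt(6)/2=-3.88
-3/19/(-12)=1/76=0.01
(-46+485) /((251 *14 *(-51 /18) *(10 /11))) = -14487 /298690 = -0.05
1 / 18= 0.06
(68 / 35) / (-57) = -68 / 1995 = -0.03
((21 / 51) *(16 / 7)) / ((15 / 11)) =176 / 255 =0.69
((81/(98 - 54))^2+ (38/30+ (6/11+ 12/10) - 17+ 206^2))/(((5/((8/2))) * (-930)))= -1232033647/33759000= -36.49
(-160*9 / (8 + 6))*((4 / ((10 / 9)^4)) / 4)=-59049 / 875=-67.48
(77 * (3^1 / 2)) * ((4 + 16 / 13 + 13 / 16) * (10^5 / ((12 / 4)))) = 302465625 / 13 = 23266586.54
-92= -92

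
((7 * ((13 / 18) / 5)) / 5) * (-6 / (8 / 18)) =-273 / 100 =-2.73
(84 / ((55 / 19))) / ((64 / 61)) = 24339 / 880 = 27.66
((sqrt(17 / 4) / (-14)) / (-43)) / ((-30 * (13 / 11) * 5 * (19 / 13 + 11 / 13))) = -11 * sqrt(17) / 5418000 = -0.00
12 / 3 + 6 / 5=26 / 5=5.20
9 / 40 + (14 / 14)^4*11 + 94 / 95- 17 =-4.79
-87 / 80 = -1.09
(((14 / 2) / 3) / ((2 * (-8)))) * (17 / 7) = -17 / 48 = -0.35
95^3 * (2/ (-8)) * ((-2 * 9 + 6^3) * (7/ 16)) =-594160875/ 32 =-18567527.34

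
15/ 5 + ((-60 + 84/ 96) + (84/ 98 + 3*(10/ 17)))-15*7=-150895/ 952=-158.50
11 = 11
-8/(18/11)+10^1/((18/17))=41/9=4.56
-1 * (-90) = 90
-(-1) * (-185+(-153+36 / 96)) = -2701 / 8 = -337.62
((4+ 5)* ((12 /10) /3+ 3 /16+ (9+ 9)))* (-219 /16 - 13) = -4464.49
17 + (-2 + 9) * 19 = 150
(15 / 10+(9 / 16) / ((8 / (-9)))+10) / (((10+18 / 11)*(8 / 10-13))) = -76505 / 999424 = -0.08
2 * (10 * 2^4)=320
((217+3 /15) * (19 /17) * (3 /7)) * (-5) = -61902 /119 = -520.18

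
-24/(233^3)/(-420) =2/442726795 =0.00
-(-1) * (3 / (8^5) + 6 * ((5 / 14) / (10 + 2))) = 40981 / 229376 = 0.18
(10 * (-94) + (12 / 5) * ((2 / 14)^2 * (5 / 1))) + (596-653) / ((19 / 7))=-47077 / 49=-960.76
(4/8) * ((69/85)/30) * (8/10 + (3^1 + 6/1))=1127/8500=0.13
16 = 16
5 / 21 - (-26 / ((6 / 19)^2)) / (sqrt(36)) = 33031 / 756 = 43.69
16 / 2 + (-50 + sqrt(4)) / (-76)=164 / 19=8.63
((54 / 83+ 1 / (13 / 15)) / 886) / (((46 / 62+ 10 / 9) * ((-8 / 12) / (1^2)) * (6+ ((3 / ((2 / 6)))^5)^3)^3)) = -0.00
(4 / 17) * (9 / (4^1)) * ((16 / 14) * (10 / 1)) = 720 / 119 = 6.05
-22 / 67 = -0.33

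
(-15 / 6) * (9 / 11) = -2.05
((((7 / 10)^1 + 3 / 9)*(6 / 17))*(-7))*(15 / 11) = -651 / 187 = -3.48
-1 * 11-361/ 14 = -515/ 14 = -36.79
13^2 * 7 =1183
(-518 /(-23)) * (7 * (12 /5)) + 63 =50757 /115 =441.37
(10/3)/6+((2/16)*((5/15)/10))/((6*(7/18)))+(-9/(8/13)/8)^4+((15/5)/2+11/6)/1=15.06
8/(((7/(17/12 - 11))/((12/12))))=-230/21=-10.95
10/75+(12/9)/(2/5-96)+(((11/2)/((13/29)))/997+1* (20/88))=183473233/511117035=0.36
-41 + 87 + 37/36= 1693/36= 47.03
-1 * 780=-780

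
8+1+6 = 15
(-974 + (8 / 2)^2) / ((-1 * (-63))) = -958 / 63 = -15.21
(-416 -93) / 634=-509 / 634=-0.80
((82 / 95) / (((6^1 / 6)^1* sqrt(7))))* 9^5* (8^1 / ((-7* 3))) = -7338.79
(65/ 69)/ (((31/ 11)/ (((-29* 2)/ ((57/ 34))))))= -1409980/ 121923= -11.56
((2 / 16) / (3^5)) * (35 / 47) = 35 / 91368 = 0.00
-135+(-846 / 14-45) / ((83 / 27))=-98361 / 581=-169.30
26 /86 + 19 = 19.30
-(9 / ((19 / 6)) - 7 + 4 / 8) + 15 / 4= 563 / 76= 7.41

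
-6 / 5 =-1.20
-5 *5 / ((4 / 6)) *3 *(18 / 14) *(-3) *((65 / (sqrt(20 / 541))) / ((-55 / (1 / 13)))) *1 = -1215 *sqrt(2705) / 308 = -205.17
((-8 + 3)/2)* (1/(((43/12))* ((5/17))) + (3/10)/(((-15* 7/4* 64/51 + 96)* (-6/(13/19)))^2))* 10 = -10155671280335/428130797568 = -23.72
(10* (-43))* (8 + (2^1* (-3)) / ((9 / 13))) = 860 / 3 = 286.67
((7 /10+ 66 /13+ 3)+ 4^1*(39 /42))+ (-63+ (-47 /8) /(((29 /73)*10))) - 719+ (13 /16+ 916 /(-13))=-88737611 /105560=-840.64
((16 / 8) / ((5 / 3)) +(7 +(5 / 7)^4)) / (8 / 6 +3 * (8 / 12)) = 152349 / 60025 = 2.54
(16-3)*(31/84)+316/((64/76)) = 7981/21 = 380.05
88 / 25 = 3.52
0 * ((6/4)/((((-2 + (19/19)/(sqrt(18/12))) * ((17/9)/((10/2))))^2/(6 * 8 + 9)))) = 0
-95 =-95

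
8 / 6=4 / 3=1.33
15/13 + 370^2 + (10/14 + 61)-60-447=12417484/91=136455.87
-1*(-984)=984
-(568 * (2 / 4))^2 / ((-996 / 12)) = 80656 / 83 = 971.76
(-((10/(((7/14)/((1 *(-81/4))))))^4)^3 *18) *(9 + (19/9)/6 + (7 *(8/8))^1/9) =-3550801136315857983012570556640625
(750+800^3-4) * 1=512000746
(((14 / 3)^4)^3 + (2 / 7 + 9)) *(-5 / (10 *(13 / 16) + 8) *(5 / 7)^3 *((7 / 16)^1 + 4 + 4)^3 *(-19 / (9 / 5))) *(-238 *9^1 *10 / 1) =-250361224683882912109375 / 152917632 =-1637229280949648.19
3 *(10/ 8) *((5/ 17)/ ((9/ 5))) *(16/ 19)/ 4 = 125/ 969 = 0.13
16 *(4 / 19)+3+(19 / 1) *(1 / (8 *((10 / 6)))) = 5923 / 760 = 7.79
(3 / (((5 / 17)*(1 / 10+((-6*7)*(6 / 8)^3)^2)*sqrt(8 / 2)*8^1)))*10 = 32640 / 1607957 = 0.02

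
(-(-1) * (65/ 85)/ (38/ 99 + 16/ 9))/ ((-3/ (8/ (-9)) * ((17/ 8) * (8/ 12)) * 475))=2288/ 14688425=0.00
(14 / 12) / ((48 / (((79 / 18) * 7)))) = 3871 / 5184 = 0.75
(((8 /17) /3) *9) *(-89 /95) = -2136 /1615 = -1.32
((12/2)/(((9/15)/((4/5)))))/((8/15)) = 15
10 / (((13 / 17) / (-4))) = -680 / 13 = -52.31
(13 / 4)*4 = 13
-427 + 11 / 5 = -2124 / 5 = -424.80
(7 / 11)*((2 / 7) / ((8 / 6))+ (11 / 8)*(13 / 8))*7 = 10.91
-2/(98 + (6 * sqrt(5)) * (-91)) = 1/7556 + 39 * sqrt(5)/52892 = 0.00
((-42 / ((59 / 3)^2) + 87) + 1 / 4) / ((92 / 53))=64307921 / 1281008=50.20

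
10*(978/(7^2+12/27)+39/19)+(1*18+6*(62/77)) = 31400100/130207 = 241.16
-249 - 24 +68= -205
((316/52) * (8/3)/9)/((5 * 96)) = 79/21060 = 0.00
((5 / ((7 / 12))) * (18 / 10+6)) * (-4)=-1872 / 7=-267.43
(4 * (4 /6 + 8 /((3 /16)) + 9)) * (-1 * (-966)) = 202216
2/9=0.22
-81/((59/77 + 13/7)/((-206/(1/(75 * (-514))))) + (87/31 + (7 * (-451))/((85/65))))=13051125514350/388532009566373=0.03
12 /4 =3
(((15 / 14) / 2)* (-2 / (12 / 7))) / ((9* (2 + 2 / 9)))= -1 / 32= -0.03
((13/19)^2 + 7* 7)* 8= 142864/361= 395.75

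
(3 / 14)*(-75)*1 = -225 / 14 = -16.07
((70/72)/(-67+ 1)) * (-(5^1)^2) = 875/2376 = 0.37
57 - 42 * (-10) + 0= 477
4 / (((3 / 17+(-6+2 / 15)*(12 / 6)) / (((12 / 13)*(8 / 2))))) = -48960 / 38311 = -1.28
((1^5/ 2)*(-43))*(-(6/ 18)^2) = 43/ 18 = 2.39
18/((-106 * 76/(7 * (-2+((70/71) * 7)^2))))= -7245567/10152574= -0.71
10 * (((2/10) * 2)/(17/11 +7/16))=704/349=2.02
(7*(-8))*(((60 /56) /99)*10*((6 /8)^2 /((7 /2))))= -75 /77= -0.97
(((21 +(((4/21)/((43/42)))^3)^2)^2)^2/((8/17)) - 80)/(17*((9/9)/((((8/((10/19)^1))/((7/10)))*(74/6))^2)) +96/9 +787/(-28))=-438236271074896905187539330355006313129310229367913384/18497170039659002011587466776111651851329561895923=-23692.07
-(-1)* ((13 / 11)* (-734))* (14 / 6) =-66794 / 33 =-2024.06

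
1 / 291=0.00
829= 829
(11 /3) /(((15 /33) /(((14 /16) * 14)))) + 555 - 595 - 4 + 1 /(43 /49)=144367 /2580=55.96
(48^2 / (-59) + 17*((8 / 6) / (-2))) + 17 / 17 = -8741 / 177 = -49.38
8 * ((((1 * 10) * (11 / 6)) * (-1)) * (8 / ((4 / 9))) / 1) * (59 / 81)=-51920 / 27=-1922.96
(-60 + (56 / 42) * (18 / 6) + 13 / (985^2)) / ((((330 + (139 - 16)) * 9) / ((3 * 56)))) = -3042624872 / 1318535775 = -2.31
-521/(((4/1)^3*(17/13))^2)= -0.07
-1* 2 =-2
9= 9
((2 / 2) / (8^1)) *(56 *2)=14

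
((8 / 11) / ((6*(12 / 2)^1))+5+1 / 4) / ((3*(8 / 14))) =14609 / 4752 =3.07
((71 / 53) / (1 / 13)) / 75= 923 / 3975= 0.23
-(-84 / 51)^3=21952 / 4913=4.47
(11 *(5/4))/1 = 55/4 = 13.75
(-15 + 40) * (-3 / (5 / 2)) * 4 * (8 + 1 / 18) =-2900 / 3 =-966.67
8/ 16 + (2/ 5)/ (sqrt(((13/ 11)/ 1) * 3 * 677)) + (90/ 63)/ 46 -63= -20115/ 322 + 2 * sqrt(290433)/ 132015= -62.46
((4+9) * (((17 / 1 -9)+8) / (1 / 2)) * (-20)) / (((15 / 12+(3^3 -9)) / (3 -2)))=-33280 / 77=-432.21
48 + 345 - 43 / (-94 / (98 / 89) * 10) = 16441297 / 41830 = 393.05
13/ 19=0.68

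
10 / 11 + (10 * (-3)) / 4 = -145 / 22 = -6.59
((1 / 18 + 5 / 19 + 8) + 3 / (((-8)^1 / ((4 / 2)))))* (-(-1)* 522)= 150133 / 38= 3950.87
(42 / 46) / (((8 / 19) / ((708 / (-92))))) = -70623 / 4232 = -16.69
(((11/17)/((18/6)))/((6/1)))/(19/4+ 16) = 22/12699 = 0.00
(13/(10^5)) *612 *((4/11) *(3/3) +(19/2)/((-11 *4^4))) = 4035681/140800000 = 0.03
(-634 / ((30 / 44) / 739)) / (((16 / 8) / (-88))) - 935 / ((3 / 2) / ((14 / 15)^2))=4081725208 / 135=30235001.54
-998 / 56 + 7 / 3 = -1301 / 84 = -15.49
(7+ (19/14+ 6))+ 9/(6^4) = 14479/1008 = 14.36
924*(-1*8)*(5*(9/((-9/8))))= 295680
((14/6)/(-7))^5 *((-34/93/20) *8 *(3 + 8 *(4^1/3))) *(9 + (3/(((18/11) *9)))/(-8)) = 2702269/36610380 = 0.07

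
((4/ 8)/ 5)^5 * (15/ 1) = 0.00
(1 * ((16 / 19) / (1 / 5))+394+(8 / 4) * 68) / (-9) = -10150 / 171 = -59.36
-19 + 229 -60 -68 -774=-692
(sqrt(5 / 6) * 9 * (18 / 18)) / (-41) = -3 * sqrt(30) / 82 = -0.20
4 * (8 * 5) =160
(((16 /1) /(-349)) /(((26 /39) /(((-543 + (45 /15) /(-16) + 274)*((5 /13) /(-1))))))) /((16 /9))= -581445 /145184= -4.00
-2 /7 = -0.29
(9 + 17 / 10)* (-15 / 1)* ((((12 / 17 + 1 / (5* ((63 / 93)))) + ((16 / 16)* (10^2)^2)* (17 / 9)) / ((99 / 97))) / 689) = -1049891491819 / 243513270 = -4311.43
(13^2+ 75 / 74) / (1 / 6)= 37743 / 37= 1020.08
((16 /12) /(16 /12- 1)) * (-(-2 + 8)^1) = -24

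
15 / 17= 0.88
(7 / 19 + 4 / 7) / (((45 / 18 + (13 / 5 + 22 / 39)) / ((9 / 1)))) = 1.49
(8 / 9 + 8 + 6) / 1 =134 / 9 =14.89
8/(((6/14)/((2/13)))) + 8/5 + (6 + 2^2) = 2822/195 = 14.47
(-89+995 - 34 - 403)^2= 219961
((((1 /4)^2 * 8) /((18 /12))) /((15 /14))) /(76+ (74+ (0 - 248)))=-1 /315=-0.00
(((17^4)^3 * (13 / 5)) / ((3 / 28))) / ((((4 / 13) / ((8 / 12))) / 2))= 2756968426571229052 / 45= 61265965034916201.16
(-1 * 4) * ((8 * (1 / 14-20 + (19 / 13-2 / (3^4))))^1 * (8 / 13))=364.14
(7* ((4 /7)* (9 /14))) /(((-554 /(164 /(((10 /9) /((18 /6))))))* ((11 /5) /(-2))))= 39852 /21329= 1.87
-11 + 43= 32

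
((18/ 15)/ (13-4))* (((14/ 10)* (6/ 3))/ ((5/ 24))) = 224/ 125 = 1.79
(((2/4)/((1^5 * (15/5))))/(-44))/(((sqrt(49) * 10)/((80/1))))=-1/231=-0.00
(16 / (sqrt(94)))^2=128 / 47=2.72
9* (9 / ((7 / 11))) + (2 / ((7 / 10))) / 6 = 2683 / 21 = 127.76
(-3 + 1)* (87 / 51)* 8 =-27.29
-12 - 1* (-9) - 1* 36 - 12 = -51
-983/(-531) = 983/531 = 1.85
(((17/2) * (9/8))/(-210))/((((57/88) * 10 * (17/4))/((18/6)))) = -33/6650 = -0.00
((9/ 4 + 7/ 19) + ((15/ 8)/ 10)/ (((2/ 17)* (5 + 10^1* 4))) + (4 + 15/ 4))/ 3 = 94883/ 27360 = 3.47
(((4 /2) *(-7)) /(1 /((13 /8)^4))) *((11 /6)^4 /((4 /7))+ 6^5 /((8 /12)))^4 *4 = -2690688345593590524939325028387647447 /369768517790072832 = -7276683157545510709.58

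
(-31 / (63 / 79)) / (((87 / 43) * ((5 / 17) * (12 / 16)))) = -7160876 / 82215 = -87.10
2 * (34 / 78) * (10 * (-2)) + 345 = 12775 / 39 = 327.56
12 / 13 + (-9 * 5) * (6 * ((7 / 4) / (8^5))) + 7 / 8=1519619 / 851968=1.78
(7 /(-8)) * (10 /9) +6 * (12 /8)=289 /36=8.03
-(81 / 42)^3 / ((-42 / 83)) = 544563 / 38416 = 14.18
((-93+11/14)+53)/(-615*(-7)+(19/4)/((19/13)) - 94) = -122/13111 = -0.01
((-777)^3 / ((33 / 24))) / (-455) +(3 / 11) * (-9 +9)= 536111352 / 715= 749806.09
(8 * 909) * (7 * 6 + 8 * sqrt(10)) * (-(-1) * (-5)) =-2446963.33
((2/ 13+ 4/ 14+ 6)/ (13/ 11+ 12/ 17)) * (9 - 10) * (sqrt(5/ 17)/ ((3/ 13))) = -6446 * sqrt(85)/ 7413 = -8.02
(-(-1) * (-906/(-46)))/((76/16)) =1812/437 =4.15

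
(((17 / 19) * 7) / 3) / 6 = 119 / 342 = 0.35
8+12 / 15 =44 / 5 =8.80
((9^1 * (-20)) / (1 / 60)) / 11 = -10800 / 11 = -981.82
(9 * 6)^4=8503056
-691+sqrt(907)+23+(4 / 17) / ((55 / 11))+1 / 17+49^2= sqrt(907)+147314 / 85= 1763.22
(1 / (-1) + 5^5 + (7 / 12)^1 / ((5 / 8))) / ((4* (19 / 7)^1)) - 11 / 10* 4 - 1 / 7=1130287 / 3990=283.28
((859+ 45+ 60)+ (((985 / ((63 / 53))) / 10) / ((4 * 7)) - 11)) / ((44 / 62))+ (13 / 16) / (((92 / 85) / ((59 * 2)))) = 5125624195 / 3570336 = 1435.61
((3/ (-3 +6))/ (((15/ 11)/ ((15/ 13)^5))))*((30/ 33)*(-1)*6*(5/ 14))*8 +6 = -45155694/ 2599051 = -17.37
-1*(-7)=7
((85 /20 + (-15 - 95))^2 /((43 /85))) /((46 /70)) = 532313775 /15824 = 33639.65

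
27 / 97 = 0.28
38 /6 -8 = -5 /3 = -1.67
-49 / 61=-0.80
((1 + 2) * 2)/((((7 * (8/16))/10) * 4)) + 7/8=289/56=5.16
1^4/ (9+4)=1/ 13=0.08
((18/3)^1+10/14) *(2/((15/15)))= 94/7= 13.43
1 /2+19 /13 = 51 /26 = 1.96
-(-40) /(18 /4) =80 /9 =8.89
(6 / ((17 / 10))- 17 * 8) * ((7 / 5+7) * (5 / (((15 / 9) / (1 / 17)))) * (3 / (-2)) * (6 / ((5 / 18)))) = 6362.33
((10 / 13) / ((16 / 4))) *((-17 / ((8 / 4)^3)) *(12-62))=2125 / 104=20.43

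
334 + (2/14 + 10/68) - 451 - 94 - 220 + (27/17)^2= -1732447/4046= -428.19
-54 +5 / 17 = -913 / 17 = -53.71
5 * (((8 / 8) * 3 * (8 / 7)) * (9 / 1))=1080 / 7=154.29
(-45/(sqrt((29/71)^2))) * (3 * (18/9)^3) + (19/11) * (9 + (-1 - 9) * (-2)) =-827501/319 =-2594.05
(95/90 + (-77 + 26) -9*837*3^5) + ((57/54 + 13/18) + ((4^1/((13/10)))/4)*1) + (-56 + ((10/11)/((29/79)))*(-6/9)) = -45549587573/24882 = -1830624.05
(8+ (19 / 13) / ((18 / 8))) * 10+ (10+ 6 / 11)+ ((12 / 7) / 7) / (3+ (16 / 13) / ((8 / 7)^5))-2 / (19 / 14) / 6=1020059830486 / 10530953433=96.86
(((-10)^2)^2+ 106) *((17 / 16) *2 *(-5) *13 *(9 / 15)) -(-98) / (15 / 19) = -50244637 / 60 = -837410.62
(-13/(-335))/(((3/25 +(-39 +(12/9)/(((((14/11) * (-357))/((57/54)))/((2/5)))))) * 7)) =-626535/4394251682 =-0.00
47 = 47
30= 30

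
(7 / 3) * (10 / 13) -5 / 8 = 365 / 312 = 1.17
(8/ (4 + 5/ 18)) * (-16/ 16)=-144/ 77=-1.87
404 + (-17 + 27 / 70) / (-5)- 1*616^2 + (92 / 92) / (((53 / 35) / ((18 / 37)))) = -260159839057 / 686350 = -379048.36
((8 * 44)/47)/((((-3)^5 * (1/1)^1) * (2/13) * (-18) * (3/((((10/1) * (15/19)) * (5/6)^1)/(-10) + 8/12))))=572/17576919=0.00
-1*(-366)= 366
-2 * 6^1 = -12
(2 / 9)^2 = 0.05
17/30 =0.57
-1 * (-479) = 479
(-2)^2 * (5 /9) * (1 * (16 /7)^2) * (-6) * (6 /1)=-20480 /49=-417.96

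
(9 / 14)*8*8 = 288 / 7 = 41.14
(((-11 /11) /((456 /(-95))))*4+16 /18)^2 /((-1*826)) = -961 /267624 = -0.00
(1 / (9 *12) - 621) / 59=-67067 / 6372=-10.53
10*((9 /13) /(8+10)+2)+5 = 330 /13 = 25.38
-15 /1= -15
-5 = -5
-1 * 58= -58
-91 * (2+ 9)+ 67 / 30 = -29963 / 30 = -998.77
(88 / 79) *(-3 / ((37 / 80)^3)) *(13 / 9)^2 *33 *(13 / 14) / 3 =-544434176000 / 756299943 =-719.87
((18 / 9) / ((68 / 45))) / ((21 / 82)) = 615 / 119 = 5.17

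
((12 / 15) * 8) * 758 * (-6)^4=31435776 / 5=6287155.20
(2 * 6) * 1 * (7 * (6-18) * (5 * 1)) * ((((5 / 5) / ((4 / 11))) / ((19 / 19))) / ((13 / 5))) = -69300 / 13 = -5330.77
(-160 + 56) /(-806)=0.13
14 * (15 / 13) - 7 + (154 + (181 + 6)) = 4552 / 13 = 350.15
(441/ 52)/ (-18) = -49/ 104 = -0.47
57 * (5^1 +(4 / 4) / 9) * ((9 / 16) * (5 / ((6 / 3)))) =6555 / 16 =409.69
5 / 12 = 0.42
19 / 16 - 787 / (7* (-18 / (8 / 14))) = 33563 / 7056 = 4.76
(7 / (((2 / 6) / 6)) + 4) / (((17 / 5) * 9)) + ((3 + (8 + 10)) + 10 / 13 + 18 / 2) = 35.02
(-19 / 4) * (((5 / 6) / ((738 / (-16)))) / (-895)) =-19 / 198153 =-0.00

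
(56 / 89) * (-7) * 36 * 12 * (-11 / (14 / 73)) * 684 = 6643752192 / 89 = 74648901.03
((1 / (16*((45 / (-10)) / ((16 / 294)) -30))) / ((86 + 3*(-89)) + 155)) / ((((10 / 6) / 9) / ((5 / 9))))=1 / 15626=0.00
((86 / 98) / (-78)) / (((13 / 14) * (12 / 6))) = -43 / 7098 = -0.01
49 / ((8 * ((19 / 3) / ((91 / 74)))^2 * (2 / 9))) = 32867289 / 31629376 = 1.04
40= 40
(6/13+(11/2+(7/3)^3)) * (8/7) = 52412/2457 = 21.33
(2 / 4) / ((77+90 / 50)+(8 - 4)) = 5 / 828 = 0.01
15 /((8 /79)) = 1185 /8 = 148.12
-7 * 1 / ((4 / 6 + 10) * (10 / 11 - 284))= 77 / 33216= 0.00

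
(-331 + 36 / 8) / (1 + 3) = -653 / 8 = -81.62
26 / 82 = 13 / 41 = 0.32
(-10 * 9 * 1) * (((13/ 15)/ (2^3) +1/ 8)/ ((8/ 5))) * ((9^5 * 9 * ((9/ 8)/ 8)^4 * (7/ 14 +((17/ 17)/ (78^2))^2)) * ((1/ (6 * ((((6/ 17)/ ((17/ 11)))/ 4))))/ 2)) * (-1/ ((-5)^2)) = 537233569527284469/ 6746770851758080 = 79.63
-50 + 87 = 37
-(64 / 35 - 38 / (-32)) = -1689 / 560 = -3.02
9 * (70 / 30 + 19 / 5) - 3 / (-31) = 8571 / 155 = 55.30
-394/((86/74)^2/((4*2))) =-4315088/1849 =-2333.74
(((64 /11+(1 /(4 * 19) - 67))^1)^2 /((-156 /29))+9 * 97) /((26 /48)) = 19346458147 /59056712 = 327.59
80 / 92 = 20 / 23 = 0.87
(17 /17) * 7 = 7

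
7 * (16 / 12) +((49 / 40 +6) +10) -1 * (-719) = 89467 / 120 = 745.56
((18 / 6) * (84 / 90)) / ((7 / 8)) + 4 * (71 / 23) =1788 / 115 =15.55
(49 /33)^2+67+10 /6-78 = -7763 /1089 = -7.13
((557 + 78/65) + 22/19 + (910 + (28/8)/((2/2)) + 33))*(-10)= -286113/19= -15058.58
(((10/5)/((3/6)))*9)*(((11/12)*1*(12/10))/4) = 99/10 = 9.90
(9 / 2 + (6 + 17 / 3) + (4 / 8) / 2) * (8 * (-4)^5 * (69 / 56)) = -165705.14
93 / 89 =1.04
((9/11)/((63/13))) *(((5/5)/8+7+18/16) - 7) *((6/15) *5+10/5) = 0.84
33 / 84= 11 / 28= 0.39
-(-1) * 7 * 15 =105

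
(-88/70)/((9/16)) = -704/315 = -2.23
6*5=30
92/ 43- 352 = -15044/ 43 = -349.86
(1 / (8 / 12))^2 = 9 / 4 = 2.25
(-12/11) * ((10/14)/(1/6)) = -360/77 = -4.68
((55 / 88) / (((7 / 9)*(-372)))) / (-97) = 15 / 673568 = 0.00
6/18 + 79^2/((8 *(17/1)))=18859/408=46.22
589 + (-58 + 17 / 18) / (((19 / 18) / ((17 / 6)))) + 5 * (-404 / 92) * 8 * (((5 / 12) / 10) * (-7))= 1277131 / 2622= 487.08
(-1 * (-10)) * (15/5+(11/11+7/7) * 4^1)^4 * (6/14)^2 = 1317690/49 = 26891.63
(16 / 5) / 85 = 16 / 425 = 0.04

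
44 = 44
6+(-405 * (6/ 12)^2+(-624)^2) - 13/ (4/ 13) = 778477/ 2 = 389238.50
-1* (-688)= 688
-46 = -46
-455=-455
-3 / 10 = -0.30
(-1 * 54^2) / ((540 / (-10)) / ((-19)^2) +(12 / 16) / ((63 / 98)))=-6316056 / 2203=-2867.02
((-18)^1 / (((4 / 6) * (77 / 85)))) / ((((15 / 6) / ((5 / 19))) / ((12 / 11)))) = -55080 / 16093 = -3.42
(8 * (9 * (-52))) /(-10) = 1872 /5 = 374.40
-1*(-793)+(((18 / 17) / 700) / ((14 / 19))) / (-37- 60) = 793.00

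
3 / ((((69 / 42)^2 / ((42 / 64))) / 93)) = 287091 / 4232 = 67.84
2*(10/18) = 10/9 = 1.11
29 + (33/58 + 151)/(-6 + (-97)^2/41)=15772597/531454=29.68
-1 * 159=-159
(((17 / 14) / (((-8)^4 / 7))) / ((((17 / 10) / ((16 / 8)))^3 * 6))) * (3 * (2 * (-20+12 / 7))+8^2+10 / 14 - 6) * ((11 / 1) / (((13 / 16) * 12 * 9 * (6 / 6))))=-1375 / 381888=-0.00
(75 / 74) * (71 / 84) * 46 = 40825 / 1036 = 39.41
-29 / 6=-4.83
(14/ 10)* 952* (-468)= -3118752/ 5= -623750.40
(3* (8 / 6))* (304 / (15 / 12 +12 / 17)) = 4352 / 7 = 621.71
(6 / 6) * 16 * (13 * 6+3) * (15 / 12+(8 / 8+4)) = 8100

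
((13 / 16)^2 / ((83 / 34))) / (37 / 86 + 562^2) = 0.00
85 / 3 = 28.33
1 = 1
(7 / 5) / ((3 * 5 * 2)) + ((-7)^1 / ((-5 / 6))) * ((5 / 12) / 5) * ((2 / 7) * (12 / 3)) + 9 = 1477 / 150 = 9.85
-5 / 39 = -0.13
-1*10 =-10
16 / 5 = 3.20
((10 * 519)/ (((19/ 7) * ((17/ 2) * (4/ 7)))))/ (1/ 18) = 2288790/ 323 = 7086.04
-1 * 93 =-93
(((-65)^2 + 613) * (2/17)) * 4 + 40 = 39384/17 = 2316.71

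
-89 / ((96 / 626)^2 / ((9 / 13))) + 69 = -2550.96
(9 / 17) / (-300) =-3 / 1700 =-0.00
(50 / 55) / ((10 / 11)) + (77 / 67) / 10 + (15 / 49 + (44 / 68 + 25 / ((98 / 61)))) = 4919553 / 279055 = 17.63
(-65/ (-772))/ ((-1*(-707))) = 65/ 545804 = 0.00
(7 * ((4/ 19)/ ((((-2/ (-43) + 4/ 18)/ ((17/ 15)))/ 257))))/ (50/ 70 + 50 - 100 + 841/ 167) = -4611946983/ 127768160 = -36.10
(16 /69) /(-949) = -16 /65481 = -0.00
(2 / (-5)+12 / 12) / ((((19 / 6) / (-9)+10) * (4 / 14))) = 567 / 2605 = 0.22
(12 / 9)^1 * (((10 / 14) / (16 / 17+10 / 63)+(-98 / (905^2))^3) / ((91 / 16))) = 13449399335073003326368 / 88342445461088180578125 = 0.15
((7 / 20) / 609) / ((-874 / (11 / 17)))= -11 / 25852920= -0.00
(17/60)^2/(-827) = -289/2977200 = -0.00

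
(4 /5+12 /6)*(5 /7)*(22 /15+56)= 1724 /15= 114.93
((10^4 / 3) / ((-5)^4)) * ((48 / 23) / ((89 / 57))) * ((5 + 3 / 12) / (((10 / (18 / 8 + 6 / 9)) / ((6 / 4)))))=16.37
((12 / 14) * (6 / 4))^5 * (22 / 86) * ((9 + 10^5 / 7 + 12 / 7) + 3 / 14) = 130007179467 / 10117814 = 12849.33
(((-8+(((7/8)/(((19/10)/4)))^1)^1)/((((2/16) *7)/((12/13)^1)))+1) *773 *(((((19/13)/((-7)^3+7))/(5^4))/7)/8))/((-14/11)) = -6215693/14982240000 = -0.00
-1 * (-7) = 7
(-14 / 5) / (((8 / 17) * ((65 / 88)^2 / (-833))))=191909872 / 21125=9084.49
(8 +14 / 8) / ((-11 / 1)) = -39 / 44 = -0.89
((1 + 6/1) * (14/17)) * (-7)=-686/17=-40.35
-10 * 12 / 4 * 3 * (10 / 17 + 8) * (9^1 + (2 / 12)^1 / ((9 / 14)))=-365000 / 51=-7156.86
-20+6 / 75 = -498 / 25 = -19.92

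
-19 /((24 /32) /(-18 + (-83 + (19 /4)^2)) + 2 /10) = -23845 /239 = -99.77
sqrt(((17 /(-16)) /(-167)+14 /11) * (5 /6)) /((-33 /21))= -35 * sqrt(82874418) /484968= -0.66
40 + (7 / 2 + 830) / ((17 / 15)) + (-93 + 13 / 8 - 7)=92081 / 136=677.07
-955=-955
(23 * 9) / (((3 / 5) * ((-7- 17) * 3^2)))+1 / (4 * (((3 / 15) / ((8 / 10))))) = -43 / 72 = -0.60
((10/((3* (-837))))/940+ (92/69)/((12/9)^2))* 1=354049/472068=0.75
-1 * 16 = -16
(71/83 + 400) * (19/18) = 632149/1494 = 423.13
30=30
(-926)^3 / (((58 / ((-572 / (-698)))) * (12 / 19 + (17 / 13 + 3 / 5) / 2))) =-7076195.82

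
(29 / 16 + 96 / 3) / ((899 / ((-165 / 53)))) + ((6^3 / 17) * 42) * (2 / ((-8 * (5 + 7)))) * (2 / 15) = -103643877 / 64799920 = -1.60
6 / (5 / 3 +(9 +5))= 18 / 47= 0.38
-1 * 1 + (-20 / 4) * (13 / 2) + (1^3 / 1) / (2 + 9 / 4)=-33.26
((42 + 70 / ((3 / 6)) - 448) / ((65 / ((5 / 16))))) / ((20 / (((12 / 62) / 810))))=-133 / 8704800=-0.00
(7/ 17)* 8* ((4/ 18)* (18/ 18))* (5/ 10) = 56/ 153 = 0.37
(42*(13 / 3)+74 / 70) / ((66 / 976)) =3126616 / 1155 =2707.03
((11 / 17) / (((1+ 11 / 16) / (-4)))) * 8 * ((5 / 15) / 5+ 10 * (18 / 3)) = -298496 / 405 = -737.03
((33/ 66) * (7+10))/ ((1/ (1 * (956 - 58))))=7633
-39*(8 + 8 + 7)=-897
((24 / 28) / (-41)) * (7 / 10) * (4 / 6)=-0.01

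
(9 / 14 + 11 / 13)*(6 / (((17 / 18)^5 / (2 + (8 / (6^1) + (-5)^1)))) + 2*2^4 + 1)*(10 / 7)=37885259355 / 904448909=41.89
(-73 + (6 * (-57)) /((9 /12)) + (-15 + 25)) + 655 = 136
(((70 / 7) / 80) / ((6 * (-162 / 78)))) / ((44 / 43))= -0.01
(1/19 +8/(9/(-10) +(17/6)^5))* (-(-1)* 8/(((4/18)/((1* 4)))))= 1868263632/134221567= 13.92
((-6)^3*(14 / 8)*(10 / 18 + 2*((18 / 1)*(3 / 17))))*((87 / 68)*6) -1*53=-5808734 / 289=-20099.43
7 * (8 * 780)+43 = 43723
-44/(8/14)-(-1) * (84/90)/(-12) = -6937/90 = -77.08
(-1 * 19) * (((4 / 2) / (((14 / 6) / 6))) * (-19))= 12996 / 7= 1856.57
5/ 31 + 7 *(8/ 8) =222/ 31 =7.16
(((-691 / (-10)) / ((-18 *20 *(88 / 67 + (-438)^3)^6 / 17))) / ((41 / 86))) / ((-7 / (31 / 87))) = 1416465282247210919 / 1431055308436374810987739299869190354966601978315073675739738931200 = 0.00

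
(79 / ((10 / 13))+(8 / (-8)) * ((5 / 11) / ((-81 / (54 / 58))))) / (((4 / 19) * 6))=18674891 / 229680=81.31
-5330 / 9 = -592.22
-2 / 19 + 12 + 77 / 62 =15475 / 1178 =13.14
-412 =-412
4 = 4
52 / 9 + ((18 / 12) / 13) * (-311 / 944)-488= -482.26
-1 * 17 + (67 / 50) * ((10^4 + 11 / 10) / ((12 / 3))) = 6666737 / 2000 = 3333.37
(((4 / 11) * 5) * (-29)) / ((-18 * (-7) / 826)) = -34220 / 99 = -345.66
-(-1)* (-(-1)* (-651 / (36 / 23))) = -4991 / 12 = -415.92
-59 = -59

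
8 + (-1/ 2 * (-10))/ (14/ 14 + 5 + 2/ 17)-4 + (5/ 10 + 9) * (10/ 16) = 2237/ 208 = 10.75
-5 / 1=-5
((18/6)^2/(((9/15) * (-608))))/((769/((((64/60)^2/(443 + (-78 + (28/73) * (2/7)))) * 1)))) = -584/5841404745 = -0.00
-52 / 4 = -13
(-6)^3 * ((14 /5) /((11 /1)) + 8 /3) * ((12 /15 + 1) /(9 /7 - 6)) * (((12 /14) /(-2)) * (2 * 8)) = -4997376 /3025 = -1652.03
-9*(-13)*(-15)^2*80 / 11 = 2106000 / 11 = 191454.55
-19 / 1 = -19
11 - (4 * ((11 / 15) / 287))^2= 203861339 / 18533025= 11.00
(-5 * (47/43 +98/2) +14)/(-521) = 10168/22403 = 0.45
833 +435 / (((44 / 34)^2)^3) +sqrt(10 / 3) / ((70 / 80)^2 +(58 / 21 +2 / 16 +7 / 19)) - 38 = 8512 * sqrt(30) / 102679 +100636866195 / 113379904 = 888.06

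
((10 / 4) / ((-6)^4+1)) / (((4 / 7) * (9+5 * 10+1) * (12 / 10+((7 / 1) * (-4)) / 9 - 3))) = -105 / 9172384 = -0.00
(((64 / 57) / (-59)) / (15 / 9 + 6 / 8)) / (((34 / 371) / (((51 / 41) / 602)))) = -10176 / 57313367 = -0.00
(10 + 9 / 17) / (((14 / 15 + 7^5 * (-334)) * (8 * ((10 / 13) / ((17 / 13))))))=-0.00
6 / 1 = 6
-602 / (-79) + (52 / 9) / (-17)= 87998 / 12087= 7.28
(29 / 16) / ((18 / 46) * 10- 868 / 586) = 195431 / 262208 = 0.75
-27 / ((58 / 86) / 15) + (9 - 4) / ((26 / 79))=-441335 / 754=-585.32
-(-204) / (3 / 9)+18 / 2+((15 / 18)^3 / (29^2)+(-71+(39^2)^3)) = 639201016559141 / 181656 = 3518744311.00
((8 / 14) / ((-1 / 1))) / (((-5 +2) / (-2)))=-8 / 21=-0.38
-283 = -283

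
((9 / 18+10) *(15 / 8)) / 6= 105 / 32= 3.28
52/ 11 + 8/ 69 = 3676/ 759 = 4.84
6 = 6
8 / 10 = 4 / 5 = 0.80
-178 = -178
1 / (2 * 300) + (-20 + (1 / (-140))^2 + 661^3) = 16981719946901 / 58800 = 288804761.00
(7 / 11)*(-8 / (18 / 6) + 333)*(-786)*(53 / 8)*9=-433472319 / 44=-9851643.61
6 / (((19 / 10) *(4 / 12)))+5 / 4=815 / 76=10.72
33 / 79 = 0.42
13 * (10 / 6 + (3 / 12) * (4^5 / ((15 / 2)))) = 465.40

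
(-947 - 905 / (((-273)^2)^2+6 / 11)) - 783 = -105703502154565 / 61100290257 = -1730.00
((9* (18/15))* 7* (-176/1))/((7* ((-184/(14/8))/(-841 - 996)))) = -3819123/115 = -33209.77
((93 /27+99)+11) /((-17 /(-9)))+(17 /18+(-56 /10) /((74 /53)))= 3226343 /56610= 56.99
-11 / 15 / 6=-11 / 90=-0.12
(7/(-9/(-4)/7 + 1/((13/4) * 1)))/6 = 1274/687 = 1.85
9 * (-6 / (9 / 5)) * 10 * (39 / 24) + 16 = -943 / 2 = -471.50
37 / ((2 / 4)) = 74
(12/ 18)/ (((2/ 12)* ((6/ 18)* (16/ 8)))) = 6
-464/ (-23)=464/ 23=20.17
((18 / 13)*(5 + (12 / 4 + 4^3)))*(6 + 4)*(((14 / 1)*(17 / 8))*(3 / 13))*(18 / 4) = 5205060 / 169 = 30799.17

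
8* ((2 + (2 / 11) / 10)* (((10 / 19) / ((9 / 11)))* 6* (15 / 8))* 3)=6660 / 19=350.53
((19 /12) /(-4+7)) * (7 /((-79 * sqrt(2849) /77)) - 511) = -269.76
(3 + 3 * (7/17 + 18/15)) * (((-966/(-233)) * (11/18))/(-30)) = -65527/99025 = -0.66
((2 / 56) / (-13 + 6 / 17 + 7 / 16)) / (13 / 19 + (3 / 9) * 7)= -0.00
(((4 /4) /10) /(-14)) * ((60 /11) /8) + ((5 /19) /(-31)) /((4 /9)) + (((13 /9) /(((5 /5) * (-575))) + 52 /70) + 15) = 29509288433 /1877614200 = 15.72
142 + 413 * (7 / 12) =4595 / 12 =382.92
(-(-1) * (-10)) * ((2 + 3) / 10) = -5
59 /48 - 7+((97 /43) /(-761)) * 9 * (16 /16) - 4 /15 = -6.06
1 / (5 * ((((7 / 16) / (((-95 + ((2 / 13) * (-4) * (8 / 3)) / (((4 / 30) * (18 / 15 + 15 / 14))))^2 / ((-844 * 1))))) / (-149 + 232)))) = -2860726420540 / 6310466253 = -453.33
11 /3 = 3.67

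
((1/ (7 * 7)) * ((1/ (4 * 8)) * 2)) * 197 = 197/ 784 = 0.25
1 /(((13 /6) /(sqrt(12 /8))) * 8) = 0.07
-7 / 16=-0.44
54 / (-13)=-54 / 13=-4.15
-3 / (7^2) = -3 / 49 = -0.06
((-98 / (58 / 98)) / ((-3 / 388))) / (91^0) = 1863176 / 87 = 21415.82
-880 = -880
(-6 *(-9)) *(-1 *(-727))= 39258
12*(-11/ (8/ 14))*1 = -231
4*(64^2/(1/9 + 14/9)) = 49152/5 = 9830.40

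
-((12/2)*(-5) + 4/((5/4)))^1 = 134/5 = 26.80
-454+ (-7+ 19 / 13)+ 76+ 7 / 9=-44783 / 117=-382.76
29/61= 0.48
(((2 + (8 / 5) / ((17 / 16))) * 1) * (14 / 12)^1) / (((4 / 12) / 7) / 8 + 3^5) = 58408 / 3470125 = 0.02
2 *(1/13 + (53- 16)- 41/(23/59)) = -40722/299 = -136.19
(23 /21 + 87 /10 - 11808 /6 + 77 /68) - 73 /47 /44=-3612214127 /1845690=-1957.11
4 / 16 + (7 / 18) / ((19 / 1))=185 / 684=0.27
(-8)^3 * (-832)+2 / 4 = 851969 / 2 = 425984.50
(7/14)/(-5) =-1/10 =-0.10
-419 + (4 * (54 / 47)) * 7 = -18181 / 47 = -386.83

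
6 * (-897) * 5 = -26910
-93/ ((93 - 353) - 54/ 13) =1209/ 3434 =0.35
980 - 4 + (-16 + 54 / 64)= 30747 / 32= 960.84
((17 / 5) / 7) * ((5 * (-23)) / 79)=-0.71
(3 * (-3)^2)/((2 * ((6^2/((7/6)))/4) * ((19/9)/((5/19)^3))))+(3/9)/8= 177571/3127704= 0.06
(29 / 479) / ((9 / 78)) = 754 / 1437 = 0.52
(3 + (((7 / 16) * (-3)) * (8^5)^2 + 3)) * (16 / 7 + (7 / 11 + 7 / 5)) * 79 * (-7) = 185259118556928 / 55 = 3368347610125.96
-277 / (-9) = 277 / 9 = 30.78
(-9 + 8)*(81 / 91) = -81 / 91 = -0.89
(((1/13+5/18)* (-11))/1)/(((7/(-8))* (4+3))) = 3652/5733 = 0.64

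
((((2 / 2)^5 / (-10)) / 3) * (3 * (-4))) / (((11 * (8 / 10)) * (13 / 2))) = 1 / 143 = 0.01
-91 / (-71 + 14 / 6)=273 / 206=1.33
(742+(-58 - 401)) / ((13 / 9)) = 2547 / 13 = 195.92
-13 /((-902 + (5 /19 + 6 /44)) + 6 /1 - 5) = 5434 /376451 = 0.01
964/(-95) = -964/95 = -10.15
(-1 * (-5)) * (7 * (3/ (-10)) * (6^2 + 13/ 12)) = -3115/ 8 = -389.38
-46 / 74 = -23 / 37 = -0.62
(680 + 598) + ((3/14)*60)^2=1443.31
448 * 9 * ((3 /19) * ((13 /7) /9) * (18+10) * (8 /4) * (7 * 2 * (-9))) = -17611776 /19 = -926935.58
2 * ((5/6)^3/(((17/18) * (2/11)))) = 1375/204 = 6.74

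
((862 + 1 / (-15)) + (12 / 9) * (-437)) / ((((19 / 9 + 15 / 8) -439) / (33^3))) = -23070.54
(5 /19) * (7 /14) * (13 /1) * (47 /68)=3055 /2584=1.18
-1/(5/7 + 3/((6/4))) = -7/19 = -0.37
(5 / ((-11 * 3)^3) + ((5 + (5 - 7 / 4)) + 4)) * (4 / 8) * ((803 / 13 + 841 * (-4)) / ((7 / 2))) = -75593375597 / 13081068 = -5778.84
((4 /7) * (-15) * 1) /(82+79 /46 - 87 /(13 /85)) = 35880 /2030749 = 0.02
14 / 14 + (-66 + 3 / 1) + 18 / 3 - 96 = -152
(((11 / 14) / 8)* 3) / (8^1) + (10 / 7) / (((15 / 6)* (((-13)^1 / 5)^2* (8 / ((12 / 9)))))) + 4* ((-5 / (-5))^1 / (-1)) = -1793957 / 454272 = -3.95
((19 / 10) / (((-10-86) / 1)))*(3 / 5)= -19 / 1600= -0.01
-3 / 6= -0.50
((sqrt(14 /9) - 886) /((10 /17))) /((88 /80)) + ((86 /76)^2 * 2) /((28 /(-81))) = -306140851 /222376 + 17 * sqrt(14) /33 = -1374.75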